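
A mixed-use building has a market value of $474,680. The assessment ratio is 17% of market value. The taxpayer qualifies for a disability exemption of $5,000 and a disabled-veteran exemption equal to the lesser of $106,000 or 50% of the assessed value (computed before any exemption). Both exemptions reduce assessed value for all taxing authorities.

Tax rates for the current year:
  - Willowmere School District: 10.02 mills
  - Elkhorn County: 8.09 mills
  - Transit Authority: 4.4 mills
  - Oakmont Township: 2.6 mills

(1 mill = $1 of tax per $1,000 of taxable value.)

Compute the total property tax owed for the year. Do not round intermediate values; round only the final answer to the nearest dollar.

$888

Assessed value = $474,680 × 0.17 = $80,695.6
Disabled-veteran exemption = min($106,000, 50% × $80,695.6) = min($106,000, $40,347.8) = $40,347.8 (percentage binds)
Taxable value = $80,695.6 − $5,000 − $40,347.8 = $35,347.8
Willowmere School District: $35,347.8 × 0.01002 = $354.184956
Elkhorn County: $35,347.8 × 0.00809 = $285.963702
Transit Authority: $35,347.8 × 0.0044 = $155.53032
Oakmont Township: $35,347.8 × 0.0026 = $91.90428
Total = $887.583258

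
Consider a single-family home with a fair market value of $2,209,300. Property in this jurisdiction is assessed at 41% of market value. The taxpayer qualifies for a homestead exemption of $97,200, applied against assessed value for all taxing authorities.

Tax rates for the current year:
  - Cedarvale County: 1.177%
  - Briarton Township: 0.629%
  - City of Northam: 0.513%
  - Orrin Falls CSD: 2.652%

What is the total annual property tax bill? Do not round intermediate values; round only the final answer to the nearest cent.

$40,196.15

Assessed value = $2,209,300 × 0.41 = $905,813
Taxable value = $905,813 − $97,200 = $808,613
Cedarvale County: $808,613 × 0.01177 = $9,517.37501
Briarton Township: $808,613 × 0.00629 = $5,086.17577
City of Northam: $808,613 × 0.00513 = $4,148.18469
Orrin Falls CSD: $808,613 × 0.02652 = $21,444.41676
Total = $9,517.37501 + $5,086.17577 + $4,148.18469 + $21,444.41676 = $40,196.15223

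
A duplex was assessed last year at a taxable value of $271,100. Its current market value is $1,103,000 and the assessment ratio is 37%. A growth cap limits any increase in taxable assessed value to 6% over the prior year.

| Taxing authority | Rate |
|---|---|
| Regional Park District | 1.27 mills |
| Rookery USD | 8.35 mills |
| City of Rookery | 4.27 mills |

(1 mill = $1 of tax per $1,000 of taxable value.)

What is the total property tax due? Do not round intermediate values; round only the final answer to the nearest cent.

$3,991.51

Uncapped assessed value = $1,103,000 × 0.37 = $408,110
Cap limit = $271,100 × 1.06 = $287,366
Taxable assessed value = min($408,110, $287,366) = $287,366 (cap binds)
Regional Park District: $287,366 × 0.00127 = $364.95482
Rookery USD: $287,366 × 0.00835 = $2,399.5061
City of Rookery: $287,366 × 0.00427 = $1,227.05282
Total = $3,991.51374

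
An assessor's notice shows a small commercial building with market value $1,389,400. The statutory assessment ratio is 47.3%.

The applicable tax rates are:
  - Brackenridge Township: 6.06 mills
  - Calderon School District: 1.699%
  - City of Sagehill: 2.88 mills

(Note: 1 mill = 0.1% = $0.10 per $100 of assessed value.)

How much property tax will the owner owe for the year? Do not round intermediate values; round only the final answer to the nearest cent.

$17,040.84

Assessed value = $1,389,400 × 0.473 = $657,186.2
Brackenridge Township: $657,186.2 × 0.00606 = $3,982.548372
Calderon School District: $657,186.2 × 0.01699 = $11,165.593538
City of Sagehill: $657,186.2 × 0.00288 = $1,892.696256
Total = $17,040.838166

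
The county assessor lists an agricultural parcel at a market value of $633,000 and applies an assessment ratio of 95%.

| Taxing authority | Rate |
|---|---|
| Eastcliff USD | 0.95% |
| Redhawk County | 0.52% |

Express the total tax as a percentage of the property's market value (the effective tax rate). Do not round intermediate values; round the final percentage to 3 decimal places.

Assessed value = $633,000 × 0.95 = $601,350
Eastcliff USD: $601,350 × 0.0095 = $5,712.825
Redhawk County: $601,350 × 0.0052 = $3,127.02
Total tax = $8,839.845
Effective rate = $8,839.845 ÷ $633,000 = 1.397% of market value

1.397%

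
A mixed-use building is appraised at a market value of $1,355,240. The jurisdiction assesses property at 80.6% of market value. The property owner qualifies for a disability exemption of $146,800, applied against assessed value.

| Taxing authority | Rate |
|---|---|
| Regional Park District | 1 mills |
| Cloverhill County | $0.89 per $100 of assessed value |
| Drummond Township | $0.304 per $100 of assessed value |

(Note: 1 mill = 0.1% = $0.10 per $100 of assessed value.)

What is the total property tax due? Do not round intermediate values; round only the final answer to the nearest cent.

Assessed value = $1,355,240 × 0.806 = $1,092,323.44
Taxable value = $1,092,323.44 − $146,800 = $945,523.44
Regional Park District: $945,523.44 × 0.001 = $945.52344
Cloverhill County: $945,523.44 × 0.0089 = $8,415.158616
Drummond Township: $945,523.44 × 0.00304 = $2,874.3912576
Total = $12,235.0733136

$12,235.07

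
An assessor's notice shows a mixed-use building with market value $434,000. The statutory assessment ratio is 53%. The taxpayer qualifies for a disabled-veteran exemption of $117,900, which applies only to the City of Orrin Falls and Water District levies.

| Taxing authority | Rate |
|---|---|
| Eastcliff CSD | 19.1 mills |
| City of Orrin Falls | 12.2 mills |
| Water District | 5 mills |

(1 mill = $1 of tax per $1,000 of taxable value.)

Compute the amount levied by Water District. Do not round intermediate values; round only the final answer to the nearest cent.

$560.60

Assessed value = $434,000 × 0.53 = $230,020
Water District taxable value = $230,020 − $117,900 = $112,120
Water District levy = $112,120 × 0.005 = $560.6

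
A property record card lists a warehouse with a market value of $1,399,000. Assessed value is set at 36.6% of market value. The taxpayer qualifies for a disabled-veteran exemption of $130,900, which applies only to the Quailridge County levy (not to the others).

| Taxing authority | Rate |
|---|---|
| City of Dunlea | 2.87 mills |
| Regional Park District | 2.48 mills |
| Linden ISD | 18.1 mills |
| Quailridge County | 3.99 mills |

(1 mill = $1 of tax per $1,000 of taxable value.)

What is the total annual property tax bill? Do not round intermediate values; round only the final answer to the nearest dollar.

$13,528

Assessed value = $1,399,000 × 0.366 = $512,034
City of Dunlea: $512,034 × 0.00287 = $1,469.53758
Regional Park District: $512,034 × 0.00248 = $1,269.84432
Linden ISD: $512,034 × 0.0181 = $9,267.8154
Quailridge County: ($512,034 − $130,900) × 0.00399 = $381,134 × 0.00399 = $1,520.72466
Total = $13,527.92196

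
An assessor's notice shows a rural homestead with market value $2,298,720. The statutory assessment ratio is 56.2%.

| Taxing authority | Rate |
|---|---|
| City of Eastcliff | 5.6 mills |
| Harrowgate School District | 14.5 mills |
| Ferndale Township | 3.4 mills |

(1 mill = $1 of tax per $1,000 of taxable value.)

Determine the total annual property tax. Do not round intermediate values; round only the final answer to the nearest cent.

Assessed value = $2,298,720 × 0.562 = $1,291,880.64
City of Eastcliff: $1,291,880.64 × 0.0056 = $7,234.531584
Harrowgate School District: $1,291,880.64 × 0.0145 = $18,732.26928
Ferndale Township: $1,291,880.64 × 0.0034 = $4,392.394176
Total = $7,234.531584 + $18,732.26928 + $4,392.394176 = $30,359.19504

$30,359.20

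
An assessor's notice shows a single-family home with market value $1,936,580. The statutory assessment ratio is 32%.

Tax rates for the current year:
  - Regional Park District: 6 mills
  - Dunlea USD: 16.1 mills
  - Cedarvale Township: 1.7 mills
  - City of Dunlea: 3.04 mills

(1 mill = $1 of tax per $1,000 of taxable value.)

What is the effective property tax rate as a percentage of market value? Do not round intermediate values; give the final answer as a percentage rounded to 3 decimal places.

Assessed value = $1,936,580 × 0.32 = $619,705.6
Regional Park District: $619,705.6 × 0.006 = $3,718.2336
Dunlea USD: $619,705.6 × 0.0161 = $9,977.26016
Cedarvale Township: $619,705.6 × 0.0017 = $1,053.49952
City of Dunlea: $619,705.6 × 0.00304 = $1,883.905024
Total tax = $16,632.898304
Effective rate = $16,632.898304 ÷ $1,936,580 = 0.859% of market value

0.859%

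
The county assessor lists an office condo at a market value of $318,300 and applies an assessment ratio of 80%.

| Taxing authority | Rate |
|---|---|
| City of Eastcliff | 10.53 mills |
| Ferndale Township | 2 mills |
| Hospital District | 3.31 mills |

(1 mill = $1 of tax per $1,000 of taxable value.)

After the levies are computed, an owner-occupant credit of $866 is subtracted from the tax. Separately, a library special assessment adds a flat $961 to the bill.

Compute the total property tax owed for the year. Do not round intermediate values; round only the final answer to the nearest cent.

Assessed value = $318,300 × 0.8 = $254,640
City of Eastcliff: $254,640 × 0.01053 = $2,681.3592
Ferndale Township: $254,640 × 0.002 = $509.28
Hospital District: $254,640 × 0.00331 = $842.8584
Levies subtotal = $4,033.4976
After credit = $4,033.4976 − $866 = $3,167.4976
Total = $3,167.4976 + $961 = $4,128.4976

$4,128.50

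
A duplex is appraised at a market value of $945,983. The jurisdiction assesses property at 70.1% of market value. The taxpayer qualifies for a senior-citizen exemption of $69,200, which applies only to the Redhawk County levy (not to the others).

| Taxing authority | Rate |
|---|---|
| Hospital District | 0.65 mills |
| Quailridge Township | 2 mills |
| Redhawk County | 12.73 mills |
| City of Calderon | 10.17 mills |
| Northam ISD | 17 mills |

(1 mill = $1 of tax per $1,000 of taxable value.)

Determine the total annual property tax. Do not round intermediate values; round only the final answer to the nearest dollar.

Assessed value = $945,983 × 0.701 = $663,134.083
Hospital District: $663,134.083 × 0.00065 = $431.03715395
Quailridge Township: $663,134.083 × 0.002 = $1,326.268166
Redhawk County: ($663,134.083 − $69,200) × 0.01273 = $593,934.083 × 0.01273 = $7,560.78087659
City of Calderon: $663,134.083 × 0.01017 = $6,744.07362411
Northam ISD: $663,134.083 × 0.017 = $11,273.279411
Total = $27,335.43923165

$27,335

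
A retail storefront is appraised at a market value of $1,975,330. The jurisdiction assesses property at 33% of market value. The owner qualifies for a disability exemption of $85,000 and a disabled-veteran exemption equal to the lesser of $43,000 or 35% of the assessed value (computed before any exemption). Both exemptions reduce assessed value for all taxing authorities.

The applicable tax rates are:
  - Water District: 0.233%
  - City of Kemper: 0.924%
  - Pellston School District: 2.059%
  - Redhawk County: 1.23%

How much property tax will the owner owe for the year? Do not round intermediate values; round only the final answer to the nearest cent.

Assessed value = $1,975,330 × 0.33 = $651,858.9
Disabled-veteran exemption = min($43,000, 35% × $651,858.9) = min($43,000, $228,150.615) = $43,000 (dollar cap binds)
Taxable value = $651,858.9 − $85,000 − $43,000 = $523,858.9
Water District: $523,858.9 × 0.00233 = $1,220.591237
City of Kemper: $523,858.9 × 0.00924 = $4,840.456236
Pellston School District: $523,858.9 × 0.02059 = $10,786.254751
Redhawk County: $523,858.9 × 0.0123 = $6,443.46447
Total = $23,290.766694

$23,290.77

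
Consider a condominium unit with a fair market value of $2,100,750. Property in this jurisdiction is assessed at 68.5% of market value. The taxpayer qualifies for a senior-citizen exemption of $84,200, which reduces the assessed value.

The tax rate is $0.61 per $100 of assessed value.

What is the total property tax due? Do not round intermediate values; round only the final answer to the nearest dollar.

Assessed value = $2,100,750 × 0.685 = $1,439,013.75
Taxable value = $1,439,013.75 − $84,200 = $1,354,813.75
Tax = $1,354,813.75 × 0.0061 = $8,264.363875

$8,264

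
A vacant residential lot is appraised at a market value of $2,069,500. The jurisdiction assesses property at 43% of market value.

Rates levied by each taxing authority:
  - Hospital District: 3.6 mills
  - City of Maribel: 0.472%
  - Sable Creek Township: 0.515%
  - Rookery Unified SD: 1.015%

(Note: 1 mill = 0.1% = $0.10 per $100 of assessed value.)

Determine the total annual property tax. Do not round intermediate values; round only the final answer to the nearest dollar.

$21,019

Assessed value = $2,069,500 × 0.43 = $889,885
Hospital District: $889,885 × 0.0036 = $3,203.586
City of Maribel: $889,885 × 0.00472 = $4,200.2572
Sable Creek Township: $889,885 × 0.00515 = $4,582.90775
Rookery Unified SD: $889,885 × 0.01015 = $9,032.33275
Total = $21,019.0837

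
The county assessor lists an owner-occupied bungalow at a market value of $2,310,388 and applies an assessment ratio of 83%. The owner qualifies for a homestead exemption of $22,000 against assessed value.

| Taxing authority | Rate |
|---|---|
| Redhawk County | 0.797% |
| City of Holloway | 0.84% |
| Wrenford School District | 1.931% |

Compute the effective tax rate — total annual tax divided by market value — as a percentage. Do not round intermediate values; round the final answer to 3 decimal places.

Assessed value = $2,310,388 × 0.83 = $1,917,622.04
Taxable value = $1,917,622.04 − $22,000 = $1,895,622.04
Redhawk County: $1,895,622.04 × 0.00797 = $15,108.1076588
City of Holloway: $1,895,622.04 × 0.0084 = $15,923.225136
Wrenford School District: $1,895,622.04 × 0.01931 = $36,604.4615924
Total tax = $67,635.7943872
Effective rate = $67,635.7943872 ÷ $2,310,388 = 2.927% of market value

2.927%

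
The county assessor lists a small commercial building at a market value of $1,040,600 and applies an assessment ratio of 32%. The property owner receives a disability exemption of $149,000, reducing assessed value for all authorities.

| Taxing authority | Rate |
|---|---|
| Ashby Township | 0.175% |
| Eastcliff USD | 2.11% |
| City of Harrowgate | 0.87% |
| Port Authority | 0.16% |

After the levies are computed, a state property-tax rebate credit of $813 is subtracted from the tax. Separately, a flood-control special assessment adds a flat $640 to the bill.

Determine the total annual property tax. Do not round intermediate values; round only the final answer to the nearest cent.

Assessed value = $1,040,600 × 0.32 = $332,992
Taxable value = $332,992 − $149,000 = $183,992
Ashby Township: $183,992 × 0.00175 = $321.986
Eastcliff USD: $183,992 × 0.0211 = $3,882.2312
City of Harrowgate: $183,992 × 0.0087 = $1,600.7304
Port Authority: $183,992 × 0.0016 = $294.3872
Levies subtotal = $6,099.3348
After credit = $6,099.3348 − $813 = $5,286.3348
Total = $5,286.3348 + $640 = $5,926.3348

$5,926.33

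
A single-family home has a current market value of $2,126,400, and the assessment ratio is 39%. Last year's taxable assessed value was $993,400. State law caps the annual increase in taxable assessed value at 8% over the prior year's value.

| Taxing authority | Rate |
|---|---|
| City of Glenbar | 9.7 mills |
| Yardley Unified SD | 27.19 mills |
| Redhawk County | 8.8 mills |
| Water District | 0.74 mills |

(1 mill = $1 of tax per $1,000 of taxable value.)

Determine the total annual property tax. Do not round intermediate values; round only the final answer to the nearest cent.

$38,504.21

Uncapped assessed value = $2,126,400 × 0.39 = $829,296
Cap limit = $993,400 × 1.08 = $1,072,872
Taxable assessed value = min($829,296, $1,072,872) = $829,296 (cap does not bind)
City of Glenbar: $829,296 × 0.0097 = $8,044.1712
Yardley Unified SD: $829,296 × 0.02719 = $22,548.55824
Redhawk County: $829,296 × 0.0088 = $7,297.8048
Water District: $829,296 × 0.00074 = $613.67904
Total = $38,504.21328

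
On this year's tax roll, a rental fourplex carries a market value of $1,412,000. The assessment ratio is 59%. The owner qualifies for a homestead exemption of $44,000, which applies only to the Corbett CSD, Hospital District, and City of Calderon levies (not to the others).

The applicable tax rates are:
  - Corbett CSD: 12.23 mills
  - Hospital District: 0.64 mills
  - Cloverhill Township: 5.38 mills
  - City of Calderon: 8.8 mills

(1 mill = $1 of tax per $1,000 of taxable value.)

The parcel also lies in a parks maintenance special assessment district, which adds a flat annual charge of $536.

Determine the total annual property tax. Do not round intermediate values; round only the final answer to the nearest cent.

$22,117.33

Assessed value = $1,412,000 × 0.59 = $833,080
Corbett CSD: ($833,080 − $44,000) × 0.01223 = $789,080 × 0.01223 = $9,650.4484
Hospital District: ($833,080 − $44,000) × 0.00064 = $789,080 × 0.00064 = $505.0112
Cloverhill Township: $833,080 × 0.00538 = $4,481.9704
City of Calderon: ($833,080 − $44,000) × 0.0088 = $789,080 × 0.0088 = $6,943.904
Levies subtotal = $21,581.334
Total = $21,581.334 + $536 = $22,117.334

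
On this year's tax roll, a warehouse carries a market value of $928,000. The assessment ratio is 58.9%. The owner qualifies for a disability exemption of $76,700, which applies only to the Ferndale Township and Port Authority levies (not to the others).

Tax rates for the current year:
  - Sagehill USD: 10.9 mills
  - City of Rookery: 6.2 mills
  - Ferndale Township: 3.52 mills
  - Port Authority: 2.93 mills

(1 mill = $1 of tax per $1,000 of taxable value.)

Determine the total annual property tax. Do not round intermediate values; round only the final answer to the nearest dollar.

Assessed value = $928,000 × 0.589 = $546,592
Sagehill USD: $546,592 × 0.0109 = $5,957.8528
City of Rookery: $546,592 × 0.0062 = $3,388.8704
Ferndale Township: ($546,592 − $76,700) × 0.00352 = $469,892 × 0.00352 = $1,654.01984
Port Authority: ($546,592 − $76,700) × 0.00293 = $469,892 × 0.00293 = $1,376.78356
Total = $12,377.5266

$12,378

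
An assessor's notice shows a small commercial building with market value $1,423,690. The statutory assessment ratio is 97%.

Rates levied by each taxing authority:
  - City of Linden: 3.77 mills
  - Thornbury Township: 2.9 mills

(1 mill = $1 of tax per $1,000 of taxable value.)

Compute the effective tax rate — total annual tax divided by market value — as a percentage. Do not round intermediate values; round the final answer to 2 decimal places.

0.65%

Assessed value = $1,423,690 × 0.97 = $1,380,979.3
City of Linden: $1,380,979.3 × 0.00377 = $5,206.291961
Thornbury Township: $1,380,979.3 × 0.0029 = $4,004.83997
Total tax = $9,211.131931
Effective rate = $9,211.131931 ÷ $1,423,690 = 0.65% of market value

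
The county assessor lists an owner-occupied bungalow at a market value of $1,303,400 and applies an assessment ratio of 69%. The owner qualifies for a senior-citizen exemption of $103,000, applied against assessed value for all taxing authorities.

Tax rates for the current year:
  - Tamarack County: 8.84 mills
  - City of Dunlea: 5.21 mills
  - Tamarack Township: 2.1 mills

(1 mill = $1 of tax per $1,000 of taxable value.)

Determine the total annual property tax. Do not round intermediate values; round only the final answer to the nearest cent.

$12,860.99

Assessed value = $1,303,400 × 0.69 = $899,346
Taxable value = $899,346 − $103,000 = $796,346
Tamarack County: $796,346 × 0.00884 = $7,039.69864
City of Dunlea: $796,346 × 0.00521 = $4,148.96266
Tamarack Township: $796,346 × 0.0021 = $1,672.3266
Total = $7,039.69864 + $4,148.96266 + $1,672.3266 = $12,860.9879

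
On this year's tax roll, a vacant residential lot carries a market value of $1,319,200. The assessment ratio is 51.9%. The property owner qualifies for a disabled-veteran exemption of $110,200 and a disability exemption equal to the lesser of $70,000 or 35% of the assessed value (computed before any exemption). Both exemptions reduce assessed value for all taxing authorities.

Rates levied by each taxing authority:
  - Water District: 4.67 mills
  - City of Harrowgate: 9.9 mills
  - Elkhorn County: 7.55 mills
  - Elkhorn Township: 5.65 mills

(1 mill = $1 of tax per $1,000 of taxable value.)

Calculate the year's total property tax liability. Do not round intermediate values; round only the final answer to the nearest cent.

Assessed value = $1,319,200 × 0.519 = $684,664.8
Disability exemption = min($70,000, 35% × $684,664.8) = min($70,000, $239,632.68) = $70,000 (dollar cap binds)
Taxable value = $684,664.8 − $110,200 − $70,000 = $504,464.8
Water District: $504,464.8 × 0.00467 = $2,355.850616
City of Harrowgate: $504,464.8 × 0.0099 = $4,994.20152
Elkhorn County: $504,464.8 × 0.00755 = $3,808.70924
Elkhorn Township: $504,464.8 × 0.00565 = $2,850.22612
Total = $14,008.987496

$14,008.99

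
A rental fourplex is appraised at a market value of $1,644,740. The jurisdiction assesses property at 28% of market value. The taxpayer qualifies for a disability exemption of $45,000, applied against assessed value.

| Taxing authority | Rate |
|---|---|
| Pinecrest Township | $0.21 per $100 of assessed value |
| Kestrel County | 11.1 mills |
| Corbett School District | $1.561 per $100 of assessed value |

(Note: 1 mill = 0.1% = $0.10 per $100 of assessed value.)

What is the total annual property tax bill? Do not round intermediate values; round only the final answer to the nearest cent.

Assessed value = $1,644,740 × 0.28 = $460,527.2
Taxable value = $460,527.2 − $45,000 = $415,527.2
Pinecrest Township: $415,527.2 × 0.0021 = $872.60712
Kestrel County: $415,527.2 × 0.0111 = $4,612.35192
Corbett School District: $415,527.2 × 0.01561 = $6,486.379592
Total = $11,971.338632

$11,971.34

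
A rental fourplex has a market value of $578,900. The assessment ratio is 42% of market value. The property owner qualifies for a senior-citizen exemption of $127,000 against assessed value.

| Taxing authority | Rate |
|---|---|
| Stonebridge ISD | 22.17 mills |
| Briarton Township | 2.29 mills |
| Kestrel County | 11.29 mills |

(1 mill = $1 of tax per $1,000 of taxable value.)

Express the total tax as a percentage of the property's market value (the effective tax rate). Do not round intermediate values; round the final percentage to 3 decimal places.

0.717%

Assessed value = $578,900 × 0.42 = $243,138
Taxable value = $243,138 − $127,000 = $116,138
Stonebridge ISD: $116,138 × 0.02217 = $2,574.77946
Briarton Township: $116,138 × 0.00229 = $265.95602
Kestrel County: $116,138 × 0.01129 = $1,311.19802
Total tax = $4,151.9335
Effective rate = $4,151.9335 ÷ $578,900 = 0.717% of market value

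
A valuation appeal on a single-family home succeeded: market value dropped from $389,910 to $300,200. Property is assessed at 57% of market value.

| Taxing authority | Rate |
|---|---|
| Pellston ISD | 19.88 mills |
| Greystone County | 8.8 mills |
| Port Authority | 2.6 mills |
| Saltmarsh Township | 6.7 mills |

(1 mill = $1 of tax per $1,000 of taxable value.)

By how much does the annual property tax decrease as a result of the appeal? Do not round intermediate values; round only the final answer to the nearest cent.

Old assessed value = $389,910 × 0.57 = $222,248.7
New assessed value = $300,200 × 0.57 = $171,114
Combined rate = 0.01988 + 0.0088 + 0.0026 + 0.0067 = 0.03798
Old tax = $222,248.7 × 0.03798 = $8,441.005626
New tax = $171,114 × 0.03798 = $6,498.90972
Reduction = $8,441.005626 − $6,498.90972 = $1,942.095906

$1,942.10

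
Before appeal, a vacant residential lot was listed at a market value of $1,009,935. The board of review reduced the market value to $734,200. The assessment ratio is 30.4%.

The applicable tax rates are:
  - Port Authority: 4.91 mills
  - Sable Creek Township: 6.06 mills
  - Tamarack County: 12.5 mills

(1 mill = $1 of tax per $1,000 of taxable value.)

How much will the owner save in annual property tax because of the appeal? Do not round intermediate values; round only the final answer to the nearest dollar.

$1,967

Old assessed value = $1,009,935 × 0.304 = $307,020.24
New assessed value = $734,200 × 0.304 = $223,196.8
Combined rate = 0.00491 + 0.00606 + 0.0125 = 0.02347
Old tax = $307,020.24 × 0.02347 = $7,205.7650328
New tax = $223,196.8 × 0.02347 = $5,238.428896
Reduction = $7,205.7650328 − $5,238.428896 = $1,967.3361368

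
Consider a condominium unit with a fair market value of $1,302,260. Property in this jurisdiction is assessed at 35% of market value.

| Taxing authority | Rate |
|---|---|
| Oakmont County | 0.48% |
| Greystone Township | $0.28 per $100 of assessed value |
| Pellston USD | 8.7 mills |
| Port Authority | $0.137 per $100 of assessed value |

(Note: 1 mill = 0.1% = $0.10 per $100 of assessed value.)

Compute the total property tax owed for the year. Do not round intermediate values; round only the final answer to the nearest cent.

$8,053.83

Assessed value = $1,302,260 × 0.35 = $455,791
Oakmont County: $455,791 × 0.0048 = $2,187.7968
Greystone Township: $455,791 × 0.0028 = $1,276.2148
Pellston USD: $455,791 × 0.0087 = $3,965.3817
Port Authority: $455,791 × 0.00137 = $624.43367
Total = $8,053.82697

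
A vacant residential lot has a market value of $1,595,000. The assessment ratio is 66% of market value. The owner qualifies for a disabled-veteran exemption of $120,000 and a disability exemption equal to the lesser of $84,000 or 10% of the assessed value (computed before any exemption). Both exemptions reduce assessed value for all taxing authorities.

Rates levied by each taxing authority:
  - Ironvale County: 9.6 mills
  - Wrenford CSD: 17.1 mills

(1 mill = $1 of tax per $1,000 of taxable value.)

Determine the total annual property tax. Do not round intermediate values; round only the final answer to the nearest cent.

$22,660.29

Assessed value = $1,595,000 × 0.66 = $1,052,700
Disability exemption = min($84,000, 10% × $1,052,700) = min($84,000, $105,270) = $84,000 (dollar cap binds)
Taxable value = $1,052,700 − $120,000 − $84,000 = $848,700
Ironvale County: $848,700 × 0.0096 = $8,147.52
Wrenford CSD: $848,700 × 0.0171 = $14,512.77
Total = $22,660.29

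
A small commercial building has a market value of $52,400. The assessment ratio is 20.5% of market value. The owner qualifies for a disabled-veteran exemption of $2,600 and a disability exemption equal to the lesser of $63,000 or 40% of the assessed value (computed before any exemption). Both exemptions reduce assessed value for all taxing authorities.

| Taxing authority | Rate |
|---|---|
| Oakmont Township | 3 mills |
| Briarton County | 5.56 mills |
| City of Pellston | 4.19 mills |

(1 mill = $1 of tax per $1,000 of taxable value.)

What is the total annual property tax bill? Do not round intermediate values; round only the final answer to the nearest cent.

Assessed value = $52,400 × 0.205 = $10,742
Disability exemption = min($63,000, 40% × $10,742) = min($63,000, $4,296.8) = $4,296.8 (percentage binds)
Taxable value = $10,742 − $2,600 − $4,296.8 = $3,845.2
Oakmont Township: $3,845.2 × 0.003 = $11.5356
Briarton County: $3,845.2 × 0.00556 = $21.379312
City of Pellston: $3,845.2 × 0.00419 = $16.111388
Total = $49.0263

$49.03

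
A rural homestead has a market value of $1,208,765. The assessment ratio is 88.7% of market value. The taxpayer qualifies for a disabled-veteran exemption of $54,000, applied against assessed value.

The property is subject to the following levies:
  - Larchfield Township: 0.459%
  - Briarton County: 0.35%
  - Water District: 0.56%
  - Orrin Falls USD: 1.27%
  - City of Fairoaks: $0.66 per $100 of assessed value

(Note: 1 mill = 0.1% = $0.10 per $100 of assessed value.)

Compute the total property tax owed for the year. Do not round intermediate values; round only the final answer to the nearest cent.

Assessed value = $1,208,765 × 0.887 = $1,072,174.555
Taxable value = $1,072,174.555 − $54,000 = $1,018,174.555
Larchfield Township: $1,018,174.555 × 0.00459 = $4,673.42120745
Briarton County: $1,018,174.555 × 0.0035 = $3,563.6109425
Water District: $1,018,174.555 × 0.0056 = $5,701.777508
Orrin Falls USD: $1,018,174.555 × 0.0127 = $12,930.8168485
City of Fairoaks: $1,018,174.555 × 0.0066 = $6,719.952063
Total = $33,589.57856945

$33,589.58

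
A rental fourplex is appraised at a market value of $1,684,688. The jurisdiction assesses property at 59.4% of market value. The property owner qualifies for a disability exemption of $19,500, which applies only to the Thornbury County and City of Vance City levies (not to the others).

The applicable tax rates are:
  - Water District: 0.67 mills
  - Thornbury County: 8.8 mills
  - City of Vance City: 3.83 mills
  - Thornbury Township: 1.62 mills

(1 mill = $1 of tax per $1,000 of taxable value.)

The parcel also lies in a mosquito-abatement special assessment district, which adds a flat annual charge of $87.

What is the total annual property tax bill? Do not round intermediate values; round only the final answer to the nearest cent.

$14,771.23

Assessed value = $1,684,688 × 0.594 = $1,000,704.672
Water District: $1,000,704.672 × 0.00067 = $670.47213024
Thornbury County: ($1,000,704.672 − $19,500) × 0.0088 = $981,204.672 × 0.0088 = $8,634.6011136
City of Vance City: ($1,000,704.672 − $19,500) × 0.00383 = $981,204.672 × 0.00383 = $3,758.01389376
Thornbury Township: $1,000,704.672 × 0.00162 = $1,621.14156864
Levies subtotal = $14,684.22870624
Total = $14,684.22870624 + $87 = $14,771.22870624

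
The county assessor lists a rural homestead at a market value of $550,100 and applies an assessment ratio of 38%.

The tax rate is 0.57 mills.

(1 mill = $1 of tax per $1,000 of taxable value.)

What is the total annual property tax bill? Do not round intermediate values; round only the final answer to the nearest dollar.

Assessed value = $550,100 × 0.38 = $209,038
Tax = $209,038 × 0.00057 = $119.15166

$119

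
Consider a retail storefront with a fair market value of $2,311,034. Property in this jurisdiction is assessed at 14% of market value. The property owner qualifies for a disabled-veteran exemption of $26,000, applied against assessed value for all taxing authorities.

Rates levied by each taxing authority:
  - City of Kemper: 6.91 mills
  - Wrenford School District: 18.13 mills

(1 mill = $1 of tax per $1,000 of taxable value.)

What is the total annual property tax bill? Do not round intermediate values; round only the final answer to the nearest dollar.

$7,451

Assessed value = $2,311,034 × 0.14 = $323,544.76
Taxable value = $323,544.76 − $26,000 = $297,544.76
City of Kemper: $297,544.76 × 0.00691 = $2,056.0342916
Wrenford School District: $297,544.76 × 0.01813 = $5,394.4864988
Total = $2,056.0342916 + $5,394.4864988 = $7,450.5207904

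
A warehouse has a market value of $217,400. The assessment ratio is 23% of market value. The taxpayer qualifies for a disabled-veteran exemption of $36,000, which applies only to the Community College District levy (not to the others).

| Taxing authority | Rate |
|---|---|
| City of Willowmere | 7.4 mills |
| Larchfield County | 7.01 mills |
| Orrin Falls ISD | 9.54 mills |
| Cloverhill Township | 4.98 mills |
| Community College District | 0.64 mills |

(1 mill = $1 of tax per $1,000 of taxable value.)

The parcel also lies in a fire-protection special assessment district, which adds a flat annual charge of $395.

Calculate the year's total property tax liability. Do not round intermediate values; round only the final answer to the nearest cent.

Assessed value = $217,400 × 0.23 = $50,002
City of Willowmere: $50,002 × 0.0074 = $370.0148
Larchfield County: $50,002 × 0.00701 = $350.51402
Orrin Falls ISD: $50,002 × 0.00954 = $477.01908
Cloverhill Township: $50,002 × 0.00498 = $249.00996
Community College District: ($50,002 − $36,000) × 0.00064 = $14,002 × 0.00064 = $8.96128
Levies subtotal = $1,455.51914
Total = $1,455.51914 + $395 = $1,850.51914

$1,850.52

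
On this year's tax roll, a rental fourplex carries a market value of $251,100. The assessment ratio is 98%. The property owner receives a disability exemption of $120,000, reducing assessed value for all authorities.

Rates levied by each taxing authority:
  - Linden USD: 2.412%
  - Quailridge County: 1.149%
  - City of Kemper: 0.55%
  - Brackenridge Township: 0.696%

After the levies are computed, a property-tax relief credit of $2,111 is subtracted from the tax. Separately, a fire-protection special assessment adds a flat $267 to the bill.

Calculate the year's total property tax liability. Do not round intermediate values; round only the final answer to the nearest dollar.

Assessed value = $251,100 × 0.98 = $246,078
Taxable value = $246,078 − $120,000 = $126,078
Linden USD: $126,078 × 0.02412 = $3,041.00136
Quailridge County: $126,078 × 0.01149 = $1,448.63622
City of Kemper: $126,078 × 0.0055 = $693.429
Brackenridge Township: $126,078 × 0.00696 = $877.50288
Levies subtotal = $6,060.56946
After credit = $6,060.56946 − $2,111 = $3,949.56946
Total = $3,949.56946 + $267 = $4,216.56946

$4,217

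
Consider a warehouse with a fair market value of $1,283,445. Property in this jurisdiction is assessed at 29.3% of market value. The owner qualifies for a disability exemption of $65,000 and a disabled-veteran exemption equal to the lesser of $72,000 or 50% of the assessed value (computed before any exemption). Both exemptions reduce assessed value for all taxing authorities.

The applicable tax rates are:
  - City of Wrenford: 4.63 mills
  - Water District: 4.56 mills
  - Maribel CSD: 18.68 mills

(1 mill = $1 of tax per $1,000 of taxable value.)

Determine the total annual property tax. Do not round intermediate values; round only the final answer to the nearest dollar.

$6,662

Assessed value = $1,283,445 × 0.293 = $376,049.385
Disabled-veteran exemption = min($72,000, 50% × $376,049.385) = min($72,000, $188,024.6925) = $72,000 (dollar cap binds)
Taxable value = $376,049.385 − $65,000 − $72,000 = $239,049.385
City of Wrenford: $239,049.385 × 0.00463 = $1,106.79865255
Water District: $239,049.385 × 0.00456 = $1,090.0651956
Maribel CSD: $239,049.385 × 0.01868 = $4,465.4425118
Total = $6,662.30635995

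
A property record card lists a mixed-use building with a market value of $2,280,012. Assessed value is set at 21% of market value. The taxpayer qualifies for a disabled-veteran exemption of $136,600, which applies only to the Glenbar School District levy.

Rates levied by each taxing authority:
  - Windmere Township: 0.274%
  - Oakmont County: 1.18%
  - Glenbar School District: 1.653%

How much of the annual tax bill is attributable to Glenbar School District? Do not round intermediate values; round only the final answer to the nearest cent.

Assessed value = $2,280,012 × 0.21 = $478,802.52
Glenbar School District taxable value = $478,802.52 − $136,600 = $342,202.52
Glenbar School District levy = $342,202.52 × 0.01653 = $5,656.6076556

$5,656.61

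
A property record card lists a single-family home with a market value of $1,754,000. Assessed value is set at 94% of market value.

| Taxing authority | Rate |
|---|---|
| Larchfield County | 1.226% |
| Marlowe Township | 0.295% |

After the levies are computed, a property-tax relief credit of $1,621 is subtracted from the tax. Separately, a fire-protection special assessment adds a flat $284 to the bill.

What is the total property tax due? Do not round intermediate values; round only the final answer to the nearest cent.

Assessed value = $1,754,000 × 0.94 = $1,648,760
Larchfield County: $1,648,760 × 0.01226 = $20,213.7976
Marlowe Township: $1,648,760 × 0.00295 = $4,863.842
Levies subtotal = $25,077.6396
After credit = $25,077.6396 − $1,621 = $23,456.6396
Total = $23,456.6396 + $284 = $23,740.6396

$23,740.64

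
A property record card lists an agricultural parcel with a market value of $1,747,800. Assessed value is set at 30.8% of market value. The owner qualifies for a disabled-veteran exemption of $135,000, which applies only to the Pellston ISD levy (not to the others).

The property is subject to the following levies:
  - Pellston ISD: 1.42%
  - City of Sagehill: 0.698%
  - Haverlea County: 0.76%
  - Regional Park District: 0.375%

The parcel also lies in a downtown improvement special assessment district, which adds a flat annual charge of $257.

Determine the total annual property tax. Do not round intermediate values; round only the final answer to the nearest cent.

Assessed value = $1,747,800 × 0.308 = $538,322.4
Pellston ISD: ($538,322.4 − $135,000) × 0.0142 = $403,322.4 × 0.0142 = $5,727.17808
City of Sagehill: $538,322.4 × 0.00698 = $3,757.490352
Haverlea County: $538,322.4 × 0.0076 = $4,091.25024
Regional Park District: $538,322.4 × 0.00375 = $2,018.709
Levies subtotal = $15,594.627672
Total = $15,594.627672 + $257 = $15,851.627672

$15,851.63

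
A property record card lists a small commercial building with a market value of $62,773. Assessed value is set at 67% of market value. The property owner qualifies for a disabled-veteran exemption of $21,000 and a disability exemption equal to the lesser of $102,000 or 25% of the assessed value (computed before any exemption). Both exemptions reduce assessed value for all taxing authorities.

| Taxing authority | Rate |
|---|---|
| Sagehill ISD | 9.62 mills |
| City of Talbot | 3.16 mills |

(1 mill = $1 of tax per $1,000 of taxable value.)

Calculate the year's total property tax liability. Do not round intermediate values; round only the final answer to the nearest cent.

$134.75

Assessed value = $62,773 × 0.67 = $42,057.91
Disability exemption = min($102,000, 25% × $42,057.91) = min($102,000, $10,514.4775) = $10,514.4775 (percentage binds)
Taxable value = $42,057.91 − $21,000 − $10,514.4775 = $10,543.4325
Sagehill ISD: $10,543.4325 × 0.00962 = $101.42782065
City of Talbot: $10,543.4325 × 0.00316 = $33.3172467
Total = $134.74506735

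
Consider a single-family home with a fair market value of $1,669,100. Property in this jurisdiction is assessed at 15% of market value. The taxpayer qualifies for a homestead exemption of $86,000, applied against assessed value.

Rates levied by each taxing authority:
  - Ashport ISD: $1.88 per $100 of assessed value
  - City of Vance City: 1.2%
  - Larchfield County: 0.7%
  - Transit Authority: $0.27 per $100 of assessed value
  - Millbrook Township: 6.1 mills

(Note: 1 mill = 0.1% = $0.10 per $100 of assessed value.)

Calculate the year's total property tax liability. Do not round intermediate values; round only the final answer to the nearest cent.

Assessed value = $1,669,100 × 0.15 = $250,365
Taxable value = $250,365 − $86,000 = $164,365
Ashport ISD: $164,365 × 0.0188 = $3,090.062
City of Vance City: $164,365 × 0.012 = $1,972.38
Larchfield County: $164,365 × 0.007 = $1,150.555
Transit Authority: $164,365 × 0.0027 = $443.7855
Millbrook Township: $164,365 × 0.0061 = $1,002.6265
Total = $7,659.409

$7,659.41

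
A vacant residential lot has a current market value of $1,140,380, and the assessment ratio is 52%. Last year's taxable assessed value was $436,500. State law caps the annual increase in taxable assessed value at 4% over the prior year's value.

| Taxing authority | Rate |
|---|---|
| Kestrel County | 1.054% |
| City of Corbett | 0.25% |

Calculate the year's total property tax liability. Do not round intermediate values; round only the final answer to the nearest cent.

$5,919.64

Uncapped assessed value = $1,140,380 × 0.52 = $592,997.6
Cap limit = $436,500 × 1.04 = $453,960
Taxable assessed value = min($592,997.6, $453,960) = $453,960 (cap binds)
Kestrel County: $453,960 × 0.01054 = $4,784.7384
City of Corbett: $453,960 × 0.0025 = $1,134.9
Total = $5,919.6384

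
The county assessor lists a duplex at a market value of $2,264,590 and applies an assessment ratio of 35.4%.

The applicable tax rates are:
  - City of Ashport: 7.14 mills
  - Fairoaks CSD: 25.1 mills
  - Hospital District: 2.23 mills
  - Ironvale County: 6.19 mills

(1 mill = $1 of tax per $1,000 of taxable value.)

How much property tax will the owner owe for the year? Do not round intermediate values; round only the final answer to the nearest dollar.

Assessed value = $2,264,590 × 0.354 = $801,664.86
City of Ashport: $801,664.86 × 0.00714 = $5,723.8871004
Fairoaks CSD: $801,664.86 × 0.0251 = $20,121.787986
Hospital District: $801,664.86 × 0.00223 = $1,787.7126378
Ironvale County: $801,664.86 × 0.00619 = $4,962.3054834
Total = $5,723.8871004 + $20,121.787986 + $1,787.7126378 + $4,962.3054834 = $32,595.6932076

$32,596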